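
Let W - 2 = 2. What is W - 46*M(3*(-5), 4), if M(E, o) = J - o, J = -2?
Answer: 280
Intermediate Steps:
W = 4 (W = 2 + 2 = 4)
M(E, o) = -2 - o
W - 46*M(3*(-5), 4) = 4 - 46*(-2 - 1*4) = 4 - 46*(-2 - 4) = 4 - 46*(-6) = 4 + 276 = 280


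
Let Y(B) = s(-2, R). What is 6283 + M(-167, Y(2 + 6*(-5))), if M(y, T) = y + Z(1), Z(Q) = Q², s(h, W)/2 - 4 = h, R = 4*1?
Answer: 6117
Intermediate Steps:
R = 4
s(h, W) = 8 + 2*h
Y(B) = 4 (Y(B) = 8 + 2*(-2) = 8 - 4 = 4)
M(y, T) = 1 + y (M(y, T) = y + 1² = y + 1 = 1 + y)
6283 + M(-167, Y(2 + 6*(-5))) = 6283 + (1 - 167) = 6283 - 166 = 6117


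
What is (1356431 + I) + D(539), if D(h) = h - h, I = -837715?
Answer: 518716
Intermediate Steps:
D(h) = 0
(1356431 + I) + D(539) = (1356431 - 837715) + 0 = 518716 + 0 = 518716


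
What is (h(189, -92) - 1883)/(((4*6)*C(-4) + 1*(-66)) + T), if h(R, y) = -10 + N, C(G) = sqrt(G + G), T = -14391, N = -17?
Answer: 9204290/69669819 + 30560*I*sqrt(2)/69669819 ≈ 0.13211 + 0.00062033*I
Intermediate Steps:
C(G) = sqrt(2)*sqrt(G) (C(G) = sqrt(2*G) = sqrt(2)*sqrt(G))
h(R, y) = -27 (h(R, y) = -10 - 17 = -27)
(h(189, -92) - 1883)/(((4*6)*C(-4) + 1*(-66)) + T) = (-27 - 1883)/(((4*6)*(sqrt(2)*sqrt(-4)) + 1*(-66)) - 14391) = -1910/((24*(sqrt(2)*(2*I)) - 66) - 14391) = -1910/((24*(2*I*sqrt(2)) - 66) - 14391) = -1910/((48*I*sqrt(2) - 66) - 14391) = -1910/((-66 + 48*I*sqrt(2)) - 14391) = -1910/(-14457 + 48*I*sqrt(2))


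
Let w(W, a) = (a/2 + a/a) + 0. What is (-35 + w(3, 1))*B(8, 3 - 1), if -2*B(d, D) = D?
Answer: 67/2 ≈ 33.500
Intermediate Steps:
B(d, D) = -D/2
w(W, a) = 1 + a/2 (w(W, a) = (a*(½) + 1) + 0 = (a/2 + 1) + 0 = (1 + a/2) + 0 = 1 + a/2)
(-35 + w(3, 1))*B(8, 3 - 1) = (-35 + (1 + (½)*1))*(-(3 - 1)/2) = (-35 + (1 + ½))*(-½*2) = (-35 + 3/2)*(-1) = -67/2*(-1) = 67/2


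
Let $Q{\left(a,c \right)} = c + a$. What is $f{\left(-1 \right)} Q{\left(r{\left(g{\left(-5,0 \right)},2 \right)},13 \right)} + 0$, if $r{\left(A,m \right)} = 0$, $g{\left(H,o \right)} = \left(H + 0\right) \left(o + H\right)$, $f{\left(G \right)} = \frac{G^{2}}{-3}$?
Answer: $- \frac{13}{3} \approx -4.3333$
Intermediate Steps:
$f{\left(G \right)} = - \frac{G^{2}}{3}$
$g{\left(H,o \right)} = H \left(H + o\right)$
$Q{\left(a,c \right)} = a + c$
$f{\left(-1 \right)} Q{\left(r{\left(g{\left(-5,0 \right)},2 \right)},13 \right)} + 0 = - \frac{\left(-1\right)^{2}}{3} \left(0 + 13\right) + 0 = \left(- \frac{1}{3}\right) 1 \cdot 13 + 0 = \left(- \frac{1}{3}\right) 13 + 0 = - \frac{13}{3} + 0 = - \frac{13}{3}$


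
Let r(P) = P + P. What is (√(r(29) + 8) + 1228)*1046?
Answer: 1284488 + 1046*√66 ≈ 1.2930e+6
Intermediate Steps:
r(P) = 2*P
(√(r(29) + 8) + 1228)*1046 = (√(2*29 + 8) + 1228)*1046 = (√(58 + 8) + 1228)*1046 = (√66 + 1228)*1046 = (1228 + √66)*1046 = 1284488 + 1046*√66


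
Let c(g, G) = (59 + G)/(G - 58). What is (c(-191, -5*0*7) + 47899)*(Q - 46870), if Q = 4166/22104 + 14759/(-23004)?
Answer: -114946596422124236/51201153 ≈ -2.2450e+9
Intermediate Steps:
Q = -799994/1765557 (Q = 4166*(1/22104) + 14759*(-1/23004) = 2083/11052 - 14759/23004 = -799994/1765557 ≈ -0.45311)
c(g, G) = (59 + G)/(-58 + G)
(c(-191, -5*0*7) + 47899)*(Q - 46870) = ((59 - 5*0*7)/(-58 - 5*0*7) + 47899)*(-799994/1765557 - 46870) = ((59 + 0*7)/(-58 + 0*7) + 47899)*(-82752456584/1765557) = ((59 + 0)/(-58 + 0) + 47899)*(-82752456584/1765557) = (59/(-58) + 47899)*(-82752456584/1765557) = (-1/58*59 + 47899)*(-82752456584/1765557) = (-59/58 + 47899)*(-82752456584/1765557) = (2778083/58)*(-82752456584/1765557) = -114946596422124236/51201153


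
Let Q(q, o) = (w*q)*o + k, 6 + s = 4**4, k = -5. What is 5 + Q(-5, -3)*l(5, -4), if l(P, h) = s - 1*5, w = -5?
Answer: -19595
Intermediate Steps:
s = 250 (s = -6 + 4**4 = -6 + 256 = 250)
l(P, h) = 245 (l(P, h) = 250 - 1*5 = 250 - 5 = 245)
Q(q, o) = -5 - 5*o*q (Q(q, o) = (-5*q)*o - 5 = -5*o*q - 5 = -5 - 5*o*q)
5 + Q(-5, -3)*l(5, -4) = 5 + (-5 - 5*(-3)*(-5))*245 = 5 + (-5 - 75)*245 = 5 - 80*245 = 5 - 19600 = -19595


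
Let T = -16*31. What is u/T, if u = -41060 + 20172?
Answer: 2611/62 ≈ 42.113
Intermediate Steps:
u = -20888
T = -496
u/T = -20888/(-496) = -20888*(-1/496) = 2611/62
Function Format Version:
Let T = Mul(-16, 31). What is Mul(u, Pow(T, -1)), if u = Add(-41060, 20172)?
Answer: Rational(2611, 62) ≈ 42.113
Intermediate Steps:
u = -20888
T = -496
Mul(u, Pow(T, -1)) = Mul(-20888, Pow(-496, -1)) = Mul(-20888, Rational(-1, 496)) = Rational(2611, 62)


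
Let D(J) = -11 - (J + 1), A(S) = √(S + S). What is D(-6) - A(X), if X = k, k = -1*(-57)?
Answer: -6 - √114 ≈ -16.677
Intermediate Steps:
k = 57
X = 57
A(S) = √2*√S (A(S) = √(2*S) = √2*√S)
D(J) = -12 - J (D(J) = -11 - (1 + J) = -11 + (-1 - J) = -12 - J)
D(-6) - A(X) = (-12 - 1*(-6)) - √2*√57 = (-12 + 6) - √114 = -6 - √114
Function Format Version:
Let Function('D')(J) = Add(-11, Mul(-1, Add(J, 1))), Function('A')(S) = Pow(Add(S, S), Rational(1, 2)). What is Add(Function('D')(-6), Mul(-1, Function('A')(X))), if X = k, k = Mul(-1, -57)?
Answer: Add(-6, Mul(-1, Pow(114, Rational(1, 2)))) ≈ -16.677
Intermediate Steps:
k = 57
X = 57
Function('A')(S) = Mul(Pow(2, Rational(1, 2)), Pow(S, Rational(1, 2))) (Function('A')(S) = Pow(Mul(2, S), Rational(1, 2)) = Mul(Pow(2, Rational(1, 2)), Pow(S, Rational(1, 2))))
Function('D')(J) = Add(-12, Mul(-1, J)) (Function('D')(J) = Add(-11, Mul(-1, Add(1, J))) = Add(-11, Add(-1, Mul(-1, J))) = Add(-12, Mul(-1, J)))
Add(Function('D')(-6), Mul(-1, Function('A')(X))) = Add(Add(-12, Mul(-1, -6)), Mul(-1, Mul(Pow(2, Rational(1, 2)), Pow(57, Rational(1, 2))))) = Add(Add(-12, 6), Mul(-1, Pow(114, Rational(1, 2)))) = Add(-6, Mul(-1, Pow(114, Rational(1, 2))))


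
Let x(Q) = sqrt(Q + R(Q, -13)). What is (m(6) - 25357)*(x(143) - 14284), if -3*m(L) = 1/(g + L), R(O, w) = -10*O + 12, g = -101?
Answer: 103226811296/285 - 7226744*I*sqrt(51)/57 ≈ 3.622e+8 - 9.0543e+5*I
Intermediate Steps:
R(O, w) = 12 - 10*O
x(Q) = sqrt(12 - 9*Q) (x(Q) = sqrt(Q + (12 - 10*Q)) = sqrt(12 - 9*Q))
m(L) = -1/(3*(-101 + L))
(m(6) - 25357)*(x(143) - 14284) = (-1/(-303 + 3*6) - 25357)*(sqrt(12 - 9*143) - 14284) = (-1/(-303 + 18) - 25357)*(sqrt(12 - 1287) - 14284) = (-1/(-285) - 25357)*(sqrt(-1275) - 14284) = (-1*(-1/285) - 25357)*(5*I*sqrt(51) - 14284) = (1/285 - 25357)*(-14284 + 5*I*sqrt(51)) = -7226744*(-14284 + 5*I*sqrt(51))/285 = 103226811296/285 - 7226744*I*sqrt(51)/57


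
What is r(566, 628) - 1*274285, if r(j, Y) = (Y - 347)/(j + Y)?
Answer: -327496009/1194 ≈ -2.7429e+5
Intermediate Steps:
r(j, Y) = (-347 + Y)/(Y + j)
r(566, 628) - 1*274285 = (-347 + 628)/(628 + 566) - 1*274285 = 281/1194 - 274285 = -327496009/1194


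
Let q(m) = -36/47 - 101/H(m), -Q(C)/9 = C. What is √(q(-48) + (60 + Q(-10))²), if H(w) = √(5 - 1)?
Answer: 23*√374966/94 ≈ 149.83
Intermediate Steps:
Q(C) = -9*C
H(w) = 2 (H(w) = √4 = 2)
q(m) = -4819/94 (q(m) = -36/47 - 101/2 = -4819/94)
√(q(-48) + (60 + Q(-10))²) = √(-4819/94 + (60 - 9*(-10))²) = √(-4819/94 + (60 + 90)²) = √(-4819/94 + 150²) = √(-4819/94 + 22500) = √(2110181/94) = 23*√374966/94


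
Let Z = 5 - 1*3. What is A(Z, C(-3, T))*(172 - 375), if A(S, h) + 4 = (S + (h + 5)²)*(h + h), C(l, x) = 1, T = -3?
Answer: -14616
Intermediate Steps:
Z = 2 (Z = 5 - 3 = 2)
A(S, h) = -4 + 2*h*(S + (5 + h)²) (A(S, h) = -4 + (S + (h + 5)²)*(h + h) = -4 + (S + (5 + h)²)*(2*h) = -4 + 2*h*(S + (5 + h)²))
A(Z, C(-3, T))*(172 - 375) = (-4 + 2*2*1 + 2*1*(5 + 1)²)*(172 - 375) = (-4 + 4 + 2*1*6²)*(-203) = (-4 + 4 + 2*1*36)*(-203) = (-4 + 4 + 72)*(-203) = 72*(-203) = -14616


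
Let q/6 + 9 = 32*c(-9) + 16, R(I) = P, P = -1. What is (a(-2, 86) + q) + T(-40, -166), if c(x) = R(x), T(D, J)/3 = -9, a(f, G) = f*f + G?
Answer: -87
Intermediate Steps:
a(f, G) = G + f² (a(f, G) = f² + G = G + f²)
T(D, J) = -27 (T(D, J) = 3*(-9) = -27)
R(I) = -1
c(x) = -1
q = -150 (q = -54 + 6*(32*(-1) + 16) = -54 + 6*(-32 + 16) = -54 + 6*(-16) = -54 - 96 = -150)
(a(-2, 86) + q) + T(-40, -166) = ((86 + (-2)²) - 150) - 27 = ((86 + 4) - 150) - 27 = (90 - 150) - 27 = -60 - 27 = -87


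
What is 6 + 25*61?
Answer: 1531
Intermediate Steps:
6 + 25*61 = 6 + 1525 = 1531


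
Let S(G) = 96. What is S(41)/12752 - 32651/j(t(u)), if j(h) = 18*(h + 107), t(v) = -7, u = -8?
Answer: -26012047/1434600 ≈ -18.132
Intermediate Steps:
j(h) = 1926 + 18*h (j(h) = 18*(107 + h) = 1926 + 18*h)
S(41)/12752 - 32651/j(t(u)) = 96/12752 - 32651/(1926 + 18*(-7)) = 96*(1/12752) - 32651/(1926 - 126) = 6/797 - 32651/1800 = -26012047/1434600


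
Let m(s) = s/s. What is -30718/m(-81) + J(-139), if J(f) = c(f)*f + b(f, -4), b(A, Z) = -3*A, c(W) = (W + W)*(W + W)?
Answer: -10772777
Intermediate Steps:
m(s) = 1
c(W) = 4*W**2 (c(W) = (2*W)*(2*W) = 4*W**2)
J(f) = -3*f + 4*f**3 (J(f) = (4*f**2)*f - 3*f = 4*f**3 - 3*f = -3*f + 4*f**3)
-30718/m(-81) + J(-139) = -30718/1 - 139*(-3 + 4*(-139)**2) = -30718*1 - 139*(-3 + 4*19321) = -30718 - 139*(-3 + 77284) = -30718 - 139*77281 = -30718 - 10742059 = -10772777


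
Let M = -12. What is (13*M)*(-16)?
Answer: 2496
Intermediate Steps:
(13*M)*(-16) = (13*(-12))*(-16) = -156*(-16) = 2496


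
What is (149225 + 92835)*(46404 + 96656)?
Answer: 34629103600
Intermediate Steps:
(149225 + 92835)*(46404 + 96656) = 242060*143060 = 34629103600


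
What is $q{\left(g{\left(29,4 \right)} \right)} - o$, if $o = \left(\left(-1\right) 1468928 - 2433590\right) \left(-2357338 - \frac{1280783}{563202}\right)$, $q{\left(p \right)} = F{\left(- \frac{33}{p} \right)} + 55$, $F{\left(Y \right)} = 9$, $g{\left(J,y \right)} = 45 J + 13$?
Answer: $- \frac{2590606098622164817}{281601} \approx -9.1996 \cdot 10^{12}$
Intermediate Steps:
$g{\left(J,y \right)} = 13 + 45 J$
$q{\left(p \right)} = 64$ ($q{\left(p \right)} = 9 + 55 = 64$)
$o = \frac{2590606098640187281}{281601}$ ($o = \left(-1468928 - 2433590\right) \left(-2357338 - \frac{1280783}{563202}\right) = - 3902518 \left(-2357338 - \frac{1280783}{563202}\right) = \left(-3902518\right) \left(- \frac{1327658757059}{563202}\right) = \frac{2590606098640187281}{281601} \approx 9.1996 \cdot 10^{12}$)
$q{\left(g{\left(29,4 \right)} \right)} - o = 64 - \frac{2590606098640187281}{281601} = - \frac{2590606098622164817}{281601}$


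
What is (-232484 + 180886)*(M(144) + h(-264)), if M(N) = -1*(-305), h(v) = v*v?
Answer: -3611911598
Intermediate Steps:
h(v) = v²
M(N) = 305
(-232484 + 180886)*(M(144) + h(-264)) = (-232484 + 180886)*(305 + (-264)²) = -51598*(305 + 69696) = -51598*70001 = -3611911598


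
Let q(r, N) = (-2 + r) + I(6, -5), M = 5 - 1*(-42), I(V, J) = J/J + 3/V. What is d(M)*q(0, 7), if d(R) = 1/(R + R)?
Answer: -1/188 ≈ -0.0053191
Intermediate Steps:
I(V, J) = 1 + 3/V
M = 47 (M = 5 + 42 = 47)
q(r, N) = -½ + r (q(r, N) = (-2 + r) + (3 + 6)/6 = (-2 + r) + (⅙)*9 = (-2 + r) + 3/2 = -½ + r)
d(R) = 1/(2*R)
d(M)*q(0, 7) = ((½)/47)*(-½ + 0) = ((½)*(1/47))*(-½) = (1/94)*(-½) = -1/188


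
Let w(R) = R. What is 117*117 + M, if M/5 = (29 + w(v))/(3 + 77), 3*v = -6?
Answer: 219051/16 ≈ 13691.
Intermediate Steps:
v = -2 (v = (1/3)*(-6) = -2)
M = 27/16 (M = 5*((29 - 2)/(3 + 77)) = 5*(27/80) = 27/16 ≈ 1.6875)
117*117 + M = 117*117 + 27/16 = 13689 + 27/16 = 219051/16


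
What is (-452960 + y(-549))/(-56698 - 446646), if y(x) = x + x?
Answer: 227029/251672 ≈ 0.90208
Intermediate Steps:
y(x) = 2*x
(-452960 + y(-549))/(-56698 - 446646) = (-452960 + 2*(-549))/(-56698 - 446646) = (-452960 - 1098)/(-503344) = -454058*(-1/503344) = 227029/251672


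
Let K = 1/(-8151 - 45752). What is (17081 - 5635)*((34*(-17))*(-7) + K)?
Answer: 2496275732502/53903 ≈ 4.6311e+7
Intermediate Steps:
K = -1/53903 (K = 1/(-53903) = -1/53903 ≈ -1.8552e-5)
(17081 - 5635)*((34*(-17))*(-7) + K) = (17081 - 5635)*((34*(-17))*(-7) - 1/53903) = 11446*(-578*(-7) - 1/53903) = 11446*(4046 - 1/53903) = 11446*(218091537/53903) = 2496275732502/53903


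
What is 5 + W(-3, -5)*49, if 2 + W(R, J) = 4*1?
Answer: 103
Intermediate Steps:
W(R, J) = 2 (W(R, J) = -2 + 4*1 = -2 + 4 = 2)
5 + W(-3, -5)*49 = 5 + 2*49 = 5 + 98 = 103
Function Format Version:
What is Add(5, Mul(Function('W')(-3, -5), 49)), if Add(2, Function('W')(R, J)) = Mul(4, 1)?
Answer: 103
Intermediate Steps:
Function('W')(R, J) = 2 (Function('W')(R, J) = Add(-2, Mul(4, 1)) = Add(-2, 4) = 2)
Add(5, Mul(Function('W')(-3, -5), 49)) = Add(5, Mul(2, 49)) = Add(5, 98) = 103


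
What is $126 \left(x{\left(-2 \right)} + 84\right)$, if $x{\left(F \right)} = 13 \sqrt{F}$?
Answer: $10584 + 1638 i \sqrt{2} \approx 10584.0 + 2316.5 i$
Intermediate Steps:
$126 \left(x{\left(-2 \right)} + 84\right) = 126 \left(13 \sqrt{-2} + 84\right) = 126 \left(13 i \sqrt{2} + 84\right) = 126 \left(84 + 13 i \sqrt{2}\right) = 10584 + 1638 i \sqrt{2}$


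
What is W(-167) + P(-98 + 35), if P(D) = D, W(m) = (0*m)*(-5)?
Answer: -63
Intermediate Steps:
W(m) = 0 (W(m) = 0*(-5) = 0)
W(-167) + P(-98 + 35) = 0 + (-98 + 35) = 0 - 63 = -63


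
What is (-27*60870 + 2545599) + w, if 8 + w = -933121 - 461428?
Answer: -492448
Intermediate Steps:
w = -1394557 (w = -8 + (-933121 - 461428) = -8 - 1394549 = -1394557)
(-27*60870 + 2545599) + w = (-27*60870 + 2545599) - 1394557 = (-1643490 + 2545599) - 1394557 = 902109 - 1394557 = -492448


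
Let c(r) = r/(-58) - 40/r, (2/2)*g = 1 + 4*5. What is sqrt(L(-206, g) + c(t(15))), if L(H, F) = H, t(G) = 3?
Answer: I*sqrt(6642102)/174 ≈ 14.812*I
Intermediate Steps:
g = 21 (g = 1 + 4*5 = 1 + 20 = 21)
c(r) = -40/r - r/58 (c(r) = r*(-1/58) - 40/r = -r/58 - 40/r = -40/r - r/58)
sqrt(L(-206, g) + c(t(15))) = sqrt(-206 + (-40/3 - 1/58*3)) = sqrt(-206 + (-40*1/3 - 3/58)) = sqrt(-206 + (-40/3 - 3/58)) = sqrt(-206 - 2329/174) = sqrt(-38173/174) = I*sqrt(6642102)/174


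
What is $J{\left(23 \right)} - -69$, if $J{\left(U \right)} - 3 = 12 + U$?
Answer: $107$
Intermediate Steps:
$J{\left(U \right)} = 15 + U$ ($J{\left(U \right)} = 3 + \left(12 + U\right) = 15 + U$)
$J{\left(23 \right)} - -69 = \left(15 + 23\right) - -69 = 38 + 69 = 107$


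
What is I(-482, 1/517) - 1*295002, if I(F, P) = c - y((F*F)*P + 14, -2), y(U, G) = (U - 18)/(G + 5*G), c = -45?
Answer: -152520111/517 ≈ -2.9501e+5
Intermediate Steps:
y(U, G) = (-18 + U)/(6*G) (y(U, G) = (-18 + U)/((6*G)) = (-18 + U)*(1/(6*G)) = (-18 + U)/(6*G))
I(F, P) = -136/3 + P*F²/12 (I(F, P) = -45 - (-18 + ((F*F)*P + 14))/(6*(-2)) = -45 - (-1)*(-18 + (F²*P + 14))/(6*2) = -45 - (-1)*(-18 + (P*F² + 14))/(6*2) = -45 - (-1)*(-18 + (14 + P*F²))/(6*2) = -45 - (-1)*(-4 + P*F²)/(6*2) = -45 - (⅓ - P*F²/12) = -45 + (-⅓ + P*F²/12) = -136/3 + P*F²/12)
I(-482, 1/517) - 1*295002 = (-136/3 + (1/12)*(-482)²/517) - 1*295002 = (-136/3 + (1/12)*(1/517)*232324) - 295002 = (-136/3 + 58081/1551) - 295002 = -4077/517 - 295002 = -152520111/517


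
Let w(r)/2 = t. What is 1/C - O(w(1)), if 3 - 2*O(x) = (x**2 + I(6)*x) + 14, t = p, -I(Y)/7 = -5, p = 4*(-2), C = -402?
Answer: -29447/201 ≈ -146.50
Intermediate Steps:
p = -8
I(Y) = 35 (I(Y) = -7*(-5) = 35)
t = -8
w(r) = -16 (w(r) = 2*(-8) = -16)
O(x) = -11/2 - 35*x/2 - x**2/2 (O(x) = 3/2 - ((x**2 + 35*x) + 14)/2 = 3/2 - (14 + x**2 + 35*x)/2 = 3/2 + (-7 - 35*x/2 - x**2/2) = -11/2 - 35*x/2 - x**2/2)
1/C - O(w(1)) = 1/(-402) - (-11/2 - 35/2*(-16) - 1/2*(-16)**2) = -1/402 - (-11/2 + 280 - 1/2*256) = -1/402 - (-11/2 + 280 - 128) = -1/402 - 1*293/2 = -1/402 - 293/2 = -29447/201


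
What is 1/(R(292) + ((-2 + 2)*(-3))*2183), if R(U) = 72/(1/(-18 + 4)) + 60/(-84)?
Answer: -7/7061 ≈ -0.00099136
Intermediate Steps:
R(U) = -7061/7 (R(U) = 72/(1/(-14)) + 60*(-1/84) = 72/(-1/14) - 5/7 = 72*(-14) - 5/7 = -1008 - 5/7 = -7061/7)
1/(R(292) + ((-2 + 2)*(-3))*2183) = 1/(-7061/7 + ((-2 + 2)*(-3))*2183) = 1/(-7061/7 + (0*(-3))*2183) = 1/(-7061/7 + 0*2183) = 1/(-7061/7 + 0) = 1/(-7061/7) = -7/7061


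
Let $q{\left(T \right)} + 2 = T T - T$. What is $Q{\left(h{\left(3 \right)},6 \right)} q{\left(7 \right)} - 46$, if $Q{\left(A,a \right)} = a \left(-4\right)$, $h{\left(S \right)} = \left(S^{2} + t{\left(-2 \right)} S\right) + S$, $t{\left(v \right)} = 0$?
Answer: $-1006$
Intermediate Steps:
$h{\left(S \right)} = S + S^{2}$ ($h{\left(S \right)} = \left(S^{2} + 0 S\right) + S = \left(S^{2} + 0\right) + S = S^{2} + S = S + S^{2}$)
$q{\left(T \right)} = -2 + T^{2} - T$ ($q{\left(T \right)} = -2 - \left(T - T T\right) = -2 + \left(T^{2} - T\right) = -2 + T^{2} - T$)
$Q{\left(A,a \right)} = - 4 a$
$Q{\left(h{\left(3 \right)},6 \right)} q{\left(7 \right)} - 46 = \left(-4\right) 6 \left(-2 + 7^{2} - 7\right) - 46 = - 24 \left(-2 + 49 - 7\right) - 46 = \left(-24\right) 40 - 46 = -960 - 46 = -1006$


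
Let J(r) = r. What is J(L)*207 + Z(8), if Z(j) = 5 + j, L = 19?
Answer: 3946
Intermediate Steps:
J(L)*207 + Z(8) = 19*207 + (5 + 8) = 3933 + 13 = 3946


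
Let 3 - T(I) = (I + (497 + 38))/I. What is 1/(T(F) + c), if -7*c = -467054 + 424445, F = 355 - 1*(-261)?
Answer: 616/3750289 ≈ 0.00016425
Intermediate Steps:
F = 616 (F = 355 + 261 = 616)
c = 6087 (c = -(-467054 + 424445)/7 = -⅐*(-42609) = 6087)
T(I) = 3 - (535 + I)/I (T(I) = 3 - (I + (497 + 38))/I = 3 - (I + 535)/I = 3 - (535 + I)/I)
1/(T(F) + c) = 1/((2 - 535/616) + 6087) = 1/(697/616 + 6087) = 1/(3750289/616) = 616/3750289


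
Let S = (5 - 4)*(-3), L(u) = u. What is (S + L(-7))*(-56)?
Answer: 560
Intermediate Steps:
S = -3 (S = 1*(-3) = -3)
(S + L(-7))*(-56) = (-3 - 7)*(-56) = -10*(-56) = 560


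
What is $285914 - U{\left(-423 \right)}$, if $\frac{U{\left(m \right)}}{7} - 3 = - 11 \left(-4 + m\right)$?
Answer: $253014$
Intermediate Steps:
$U{\left(m \right)} = 329 - 77 m$ ($U{\left(m \right)} = 21 + 7 \left(- 11 \left(-4 + m\right)\right) = 21 + 7 \left(44 - 11 m\right) = 21 - \left(-308 + 77 m\right) = 329 - 77 m$)
$285914 - U{\left(-423 \right)} = 285914 - \left(329 - -32571\right) = 285914 - \left(329 + 32571\right) = 285914 - 32900 = 253014$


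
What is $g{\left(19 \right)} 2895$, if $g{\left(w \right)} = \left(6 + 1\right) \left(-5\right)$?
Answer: $-101325$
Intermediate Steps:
$g{\left(w \right)} = -35$ ($g{\left(w \right)} = 7 \left(-5\right) = -35$)
$g{\left(19 \right)} 2895 = \left(-35\right) 2895 = -101325$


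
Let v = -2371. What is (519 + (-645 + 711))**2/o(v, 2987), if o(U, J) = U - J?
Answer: -114075/1786 ≈ -63.872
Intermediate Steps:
(519 + (-645 + 711))**2/o(v, 2987) = (519 + (-645 + 711))**2/(-2371 - 1*2987) = (519 + 66)**2/(-2371 - 2987) = 585**2/(-5358) = 342225*(-1/5358) = -114075/1786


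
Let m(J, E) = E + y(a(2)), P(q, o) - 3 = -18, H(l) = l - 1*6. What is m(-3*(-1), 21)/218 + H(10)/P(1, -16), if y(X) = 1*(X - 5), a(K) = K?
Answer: -301/1635 ≈ -0.18410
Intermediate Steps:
H(l) = -6 + l (H(l) = l - 6 = -6 + l)
P(q, o) = -15 (P(q, o) = 3 - 18 = -15)
y(X) = -5 + X (y(X) = 1*(-5 + X) = -5 + X)
m(J, E) = -3 + E (m(J, E) = E + (-5 + 2) = E - 3 = -3 + E)
m(-3*(-1), 21)/218 + H(10)/P(1, -16) = (-3 + 21)/218 + (-6 + 10)/(-15) = 18*(1/218) + 4*(-1/15) = 9/109 - 4/15 = -301/1635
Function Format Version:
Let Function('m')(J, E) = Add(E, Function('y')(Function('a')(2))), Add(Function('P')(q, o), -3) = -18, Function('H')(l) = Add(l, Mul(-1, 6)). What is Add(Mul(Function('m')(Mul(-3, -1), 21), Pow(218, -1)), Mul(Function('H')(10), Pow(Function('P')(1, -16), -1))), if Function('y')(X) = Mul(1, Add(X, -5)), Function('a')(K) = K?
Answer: Rational(-301, 1635) ≈ -0.18410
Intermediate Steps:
Function('H')(l) = Add(-6, l) (Function('H')(l) = Add(l, -6) = Add(-6, l))
Function('P')(q, o) = -15 (Function('P')(q, o) = Add(3, -18) = -15)
Function('y')(X) = Add(-5, X) (Function('y')(X) = Mul(1, Add(-5, X)) = Add(-5, X))
Function('m')(J, E) = Add(-3, E) (Function('m')(J, E) = Add(E, Add(-5, 2)) = Add(E, -3) = Add(-3, E))
Add(Mul(Function('m')(Mul(-3, -1), 21), Pow(218, -1)), Mul(Function('H')(10), Pow(Function('P')(1, -16), -1))) = Add(Mul(Add(-3, 21), Pow(218, -1)), Mul(Add(-6, 10), Pow(-15, -1))) = Add(Mul(18, Rational(1, 218)), Mul(4, Rational(-1, 15))) = Add(Rational(9, 109), Rational(-4, 15)) = Rational(-301, 1635)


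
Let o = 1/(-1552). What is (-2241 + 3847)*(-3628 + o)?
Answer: -4521417571/776 ≈ -5.8266e+6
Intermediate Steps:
o = -1/1552 ≈ -0.00064433
(-2241 + 3847)*(-3628 + o) = (-2241 + 3847)*(-3628 - 1/1552) = 1606*(-5630657/1552) = -4521417571/776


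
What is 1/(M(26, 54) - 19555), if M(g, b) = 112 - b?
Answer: -1/19497 ≈ -5.1290e-5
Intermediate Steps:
1/(M(26, 54) - 19555) = 1/((112 - 1*54) - 19555) = 1/((112 - 54) - 19555) = 1/(58 - 19555) = 1/(-19497) = -1/19497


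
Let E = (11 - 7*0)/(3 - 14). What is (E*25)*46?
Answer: -1150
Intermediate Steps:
E = -1 (E = (11 + 0)/(-11) = 11*(-1/11) = -1)
(E*25)*46 = -1*25*46 = -25*46 = -1150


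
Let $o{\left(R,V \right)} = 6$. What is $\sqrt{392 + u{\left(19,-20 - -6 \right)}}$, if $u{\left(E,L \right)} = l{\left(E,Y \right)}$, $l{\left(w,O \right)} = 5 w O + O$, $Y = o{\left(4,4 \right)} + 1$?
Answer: $2 \sqrt{266} \approx 32.619$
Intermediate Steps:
$Y = 7$ ($Y = 6 + 1 = 7$)
$l{\left(w,O \right)} = O + 5 O w$ ($l{\left(w,O \right)} = 5 O w + O = O + 5 O w$)
$u{\left(E,L \right)} = 7 + 35 E$ ($u{\left(E,L \right)} = 7 \left(1 + 5 E\right) = 7 + 35 E$)
$\sqrt{392 + u{\left(19,-20 - -6 \right)}} = \sqrt{392 + \left(7 + 35 \cdot 19\right)} = \sqrt{392 + \left(7 + 665\right)} = \sqrt{392 + 672} = \sqrt{1064} = 2 \sqrt{266}$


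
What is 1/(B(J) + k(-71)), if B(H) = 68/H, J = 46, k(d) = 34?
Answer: 23/816 ≈ 0.028186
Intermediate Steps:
1/(B(J) + k(-71)) = 1/(68/46 + 34) = 1/(68*(1/46) + 34) = 1/(34/23 + 34) = 1/(816/23) = 23/816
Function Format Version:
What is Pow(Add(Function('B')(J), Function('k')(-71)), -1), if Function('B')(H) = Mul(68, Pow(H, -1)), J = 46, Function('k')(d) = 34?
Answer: Rational(23, 816) ≈ 0.028186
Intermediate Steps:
Pow(Add(Function('B')(J), Function('k')(-71)), -1) = Pow(Add(Mul(68, Pow(46, -1)), 34), -1) = Pow(Add(Mul(68, Rational(1, 46)), 34), -1) = Pow(Add(Rational(34, 23), 34), -1) = Pow(Rational(816, 23), -1) = Rational(23, 816)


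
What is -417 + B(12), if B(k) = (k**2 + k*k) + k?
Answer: -117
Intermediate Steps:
B(k) = k + 2*k**2 (B(k) = (k**2 + k**2) + k = 2*k**2 + k = k + 2*k**2)
-417 + B(12) = -417 + 12*(1 + 2*12) = -417 + 12*(1 + 24) = -417 + 12*25 = -417 + 300 = -117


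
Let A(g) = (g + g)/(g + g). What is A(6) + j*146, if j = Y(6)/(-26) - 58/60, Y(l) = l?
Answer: -33896/195 ≈ -173.83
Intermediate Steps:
A(g) = 1 (A(g) = (2*g)/((2*g)) = (2*g)*(1/(2*g)) = 1)
j = -467/390 (j = 6/(-26) - 58/60 = 6*(-1/26) - 58*1/60 = -3/13 - 29/30 = -467/390 ≈ -1.1974)
A(6) + j*146 = 1 - 467/390*146 = 1 - 34091/195 = -33896/195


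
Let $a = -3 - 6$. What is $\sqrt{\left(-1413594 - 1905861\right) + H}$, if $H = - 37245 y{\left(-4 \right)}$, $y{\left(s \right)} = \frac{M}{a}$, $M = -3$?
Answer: $i \sqrt{3331870} \approx 1825.3 i$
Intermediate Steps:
$a = -9$ ($a = -3 - 6 = -9$)
$y{\left(s \right)} = \frac{1}{3}$ ($y{\left(s \right)} = - \frac{3}{-9} = \left(-3\right) \left(- \frac{1}{9}\right) = \frac{1}{3}$)
$H = -12415$ ($H = \left(-37245\right) \frac{1}{3} = -12415$)
$\sqrt{\left(-1413594 - 1905861\right) + H} = \sqrt{\left(-1413594 - 1905861\right) - 12415} = \sqrt{-3319455 - 12415} = \sqrt{-3331870} = i \sqrt{3331870}$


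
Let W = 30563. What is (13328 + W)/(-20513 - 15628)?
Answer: -43891/36141 ≈ -1.2144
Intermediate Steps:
(13328 + W)/(-20513 - 15628) = (13328 + 30563)/(-20513 - 15628) = 43891/(-36141) = 43891*(-1/36141) = -43891/36141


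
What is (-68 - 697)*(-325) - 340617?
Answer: -91992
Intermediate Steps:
(-68 - 697)*(-325) - 340617 = -765*(-325) - 340617 = 248625 - 340617 = -91992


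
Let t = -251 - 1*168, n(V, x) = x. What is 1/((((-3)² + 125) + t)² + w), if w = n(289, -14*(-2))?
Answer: 1/81253 ≈ 1.2307e-5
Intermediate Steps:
t = -419 (t = -251 - 168 = -419)
w = 28 (w = -14*(-2) = 28)
1/((((-3)² + 125) + t)² + w) = 1/((((-3)² + 125) - 419)² + 28) = 1/(((9 + 125) - 419)² + 28) = 1/((134 - 419)² + 28) = 1/((-285)² + 28) = 1/(81225 + 28) = 1/81253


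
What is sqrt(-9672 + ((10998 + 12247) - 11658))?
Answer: sqrt(1915) ≈ 43.761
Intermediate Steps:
sqrt(-9672 + ((10998 + 12247) - 11658)) = sqrt(-9672 + (23245 - 11658)) = sqrt(-9672 + 11587) = sqrt(1915)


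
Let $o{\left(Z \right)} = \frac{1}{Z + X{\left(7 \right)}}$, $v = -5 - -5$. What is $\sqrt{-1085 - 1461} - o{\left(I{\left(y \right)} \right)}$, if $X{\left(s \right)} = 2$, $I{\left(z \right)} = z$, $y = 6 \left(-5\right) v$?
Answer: $- \frac{1}{2} + i \sqrt{2546} \approx -0.5 + 50.458 i$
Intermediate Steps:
$v = 0$ ($v = -5 + 5 = 0$)
$y = 0$ ($y = 6 \left(-5\right) 0 = \left(-30\right) 0 = 0$)
$o{\left(Z \right)} = \frac{1}{2 + Z}$ ($o{\left(Z \right)} = \frac{1}{Z + 2} = \frac{1}{2 + Z}$)
$\sqrt{-1085 - 1461} - o{\left(I{\left(y \right)} \right)} = \sqrt{-1085 - 1461} - \frac{1}{2 + 0} = \sqrt{-2546} - \frac{1}{2} = i \sqrt{2546} - \frac{1}{2} = - \frac{1}{2} + i \sqrt{2546}$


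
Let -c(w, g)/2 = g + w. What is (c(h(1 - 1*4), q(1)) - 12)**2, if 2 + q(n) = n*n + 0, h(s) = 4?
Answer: 324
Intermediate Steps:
q(n) = -2 + n**2 (q(n) = -2 + (n*n + 0) = -2 + (n**2 + 0) = -2 + n**2)
c(w, g) = -2*g - 2*w (c(w, g) = -2*(g + w) = -2*g - 2*w)
(c(h(1 - 1*4), q(1)) - 12)**2 = ((-2*(-2 + 1**2) - 2*4) - 12)**2 = ((-2*(-2 + 1) - 8) - 12)**2 = ((-2*(-1) - 8) - 12)**2 = ((2 - 8) - 12)**2 = (-6 - 12)**2 = (-18)**2 = 324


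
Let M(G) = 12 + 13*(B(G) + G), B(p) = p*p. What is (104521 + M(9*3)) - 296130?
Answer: -181769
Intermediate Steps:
B(p) = p²
M(G) = 12 + 13*G + 13*G² (M(G) = 12 + 13*(G² + G) = 12 + 13*(G + G²) = 12 + (13*G + 13*G²) = 12 + 13*G + 13*G²)
(104521 + M(9*3)) - 296130 = (104521 + (12 + 13*(9*3) + 13*(9*3)²)) - 296130 = (104521 + (12 + 13*27 + 13*27²)) - 296130 = (104521 + (12 + 351 + 13*729)) - 296130 = (104521 + (12 + 351 + 9477)) - 296130 = (104521 + 9840) - 296130 = 114361 - 296130 = -181769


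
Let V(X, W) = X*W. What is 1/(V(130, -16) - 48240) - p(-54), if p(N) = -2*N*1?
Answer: -5434561/50320 ≈ -108.00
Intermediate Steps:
V(X, W) = W*X
p(N) = -2*N
1/(V(130, -16) - 48240) - p(-54) = 1/(-16*130 - 48240) - (-2)*(-54) = 1/(-2080 - 48240) - 1*108 = 1/(-50320) - 108 = -1/50320 - 108 = -5434561/50320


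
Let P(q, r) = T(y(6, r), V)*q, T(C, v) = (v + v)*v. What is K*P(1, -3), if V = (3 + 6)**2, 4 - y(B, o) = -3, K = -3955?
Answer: -51897510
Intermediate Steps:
y(B, o) = 7 (y(B, o) = 4 - 1*(-3) = 4 + 3 = 7)
V = 81 (V = 9**2 = 81)
T(C, v) = 2*v**2 (T(C, v) = (2*v)*v = 2*v**2)
P(q, r) = 13122*q (P(q, r) = (2*81**2)*q = (2*6561)*q = 13122*q)
K*P(1, -3) = -51897510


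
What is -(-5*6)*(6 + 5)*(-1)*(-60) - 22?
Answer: 19778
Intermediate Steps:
-(-5*6)*(6 + 5)*(-1)*(-60) - 22 = -(-30)*11*(-1)*(-60) - 22 = -(-30)*(-11)*(-60) - 22 = -1*330*(-60) - 22 = -330*(-60) - 22 = 19800 - 22 = 19778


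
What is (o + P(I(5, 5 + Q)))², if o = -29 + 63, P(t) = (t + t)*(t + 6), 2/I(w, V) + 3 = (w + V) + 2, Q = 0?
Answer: 8868484/6561 ≈ 1351.7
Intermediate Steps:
I(w, V) = 2/(-1 + V + w) (I(w, V) = 2/(-3 + ((w + V) + 2)) = 2/(-3 + ((V + w) + 2)) = 2/(-3 + (2 + V + w)) = 2/(-1 + V + w))
P(t) = 2*t*(6 + t) (P(t) = (2*t)*(6 + t) = 2*t*(6 + t))
o = 34
(o + P(I(5, 5 + Q)))² = (34 + 2*(2/(-1 + (5 + 0) + 5))*(6 + 2/(-1 + (5 + 0) + 5)))² = (34 + 2*(2/(-1 + 5 + 5))*(6 + 2/(-1 + 5 + 5)))² = (34 + 2*(2/9)*(6 + 2/9))² = (34 + 2*(2/9)*(56/9))² = (34 + 224/81)² = (2978/81)² = 8868484/6561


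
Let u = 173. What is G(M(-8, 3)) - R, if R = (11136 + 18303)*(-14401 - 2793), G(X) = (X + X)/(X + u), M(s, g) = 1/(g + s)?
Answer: 218667239711/432 ≈ 5.0617e+8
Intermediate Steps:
G(X) = 2*X/(173 + X) (G(X) = (X + X)/(X + 173) = (2*X)/(173 + X) = 2*X/(173 + X))
R = -506174166 (R = 29439*(-17194) = -506174166)
G(M(-8, 3)) - R = 2/((3 - 8)*(173 + 1/(3 - 8))) - 1*(-506174166) = 2/(-5*(173 + 1/(-5))) + 506174166 = 2*(-⅕)/(173 - ⅕) + 506174166 = 2*(-⅕)/(864/5) + 506174166 = 2*(-⅕)*(5/864) + 506174166 = -1/432 + 506174166 = 218667239711/432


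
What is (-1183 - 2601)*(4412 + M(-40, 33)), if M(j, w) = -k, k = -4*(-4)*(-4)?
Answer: -16937184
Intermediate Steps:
k = -64 (k = 16*(-4) = -64)
M(j, w) = 64 (M(j, w) = -1*(-64) = 64)
(-1183 - 2601)*(4412 + M(-40, 33)) = (-1183 - 2601)*(4412 + 64) = -3784*4476 = -16937184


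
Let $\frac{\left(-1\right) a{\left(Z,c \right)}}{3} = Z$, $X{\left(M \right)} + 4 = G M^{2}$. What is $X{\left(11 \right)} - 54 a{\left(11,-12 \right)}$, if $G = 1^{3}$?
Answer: $1899$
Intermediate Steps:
$G = 1$
$X{\left(M \right)} = -4 + M^{2}$ ($X{\left(M \right)} = -4 + 1 M^{2} = -4 + M^{2}$)
$a{\left(Z,c \right)} = - 3 Z$
$X{\left(11 \right)} - 54 a{\left(11,-12 \right)} = \left(-4 + 11^{2}\right) - 54 \left(\left(-3\right) 11\right) = \left(-4 + 121\right) - -1782 = 117 + 1782 = 1899$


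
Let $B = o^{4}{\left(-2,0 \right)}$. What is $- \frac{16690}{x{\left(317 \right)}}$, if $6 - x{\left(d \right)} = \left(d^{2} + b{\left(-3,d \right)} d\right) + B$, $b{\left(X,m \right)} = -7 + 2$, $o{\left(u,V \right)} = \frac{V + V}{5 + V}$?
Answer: $\frac{8345}{49449} \approx 0.16876$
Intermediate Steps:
$o{\left(u,V \right)} = \frac{2 V}{5 + V}$
$b{\left(X,m \right)} = -5$
$B = 0$ ($B = \left(2 \cdot 0 \frac{1}{5 + 0}\right)^{4} = \left(2 \cdot 0 \cdot \frac{1}{5}\right)^{4} = 0^{4} = 0$)
$x{\left(d \right)} = 6 - d^{2} + 5 d$ ($x{\left(d \right)} = 6 - \left(\left(d^{2} - 5 d\right) + 0\right) = 6 - \left(d^{2} - 5 d\right) = 6 - d^{2} + 5 d$)
$- \frac{16690}{x{\left(317 \right)}} = - \frac{16690}{6 - 317^{2} + 5 \cdot 317} = - \frac{16690}{6 - 100489 + 1585} = - \frac{16690}{-98898} = \left(-16690\right) \left(- \frac{1}{98898}\right) = \frac{8345}{49449}$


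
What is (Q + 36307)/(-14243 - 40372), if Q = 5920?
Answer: -42227/54615 ≈ -0.77318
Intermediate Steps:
(Q + 36307)/(-14243 - 40372) = (5920 + 36307)/(-14243 - 40372) = 42227/(-54615) = 42227*(-1/54615) = -42227/54615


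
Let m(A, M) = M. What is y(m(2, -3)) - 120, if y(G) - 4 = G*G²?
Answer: -143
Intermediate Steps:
y(G) = 4 + G³ (y(G) = 4 + G*G² = 4 + G³)
y(m(2, -3)) - 120 = (4 + (-3)³) - 120 = (4 - 27) - 120 = -23 - 120 = -143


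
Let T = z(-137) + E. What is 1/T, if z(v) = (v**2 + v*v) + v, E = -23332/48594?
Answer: 24297/908720431 ≈ 2.6738e-5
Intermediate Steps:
E = -11666/24297 (E = -23332*1/48594 = -11666/24297 ≈ -0.48014)
z(v) = v + 2*v**2 (z(v) = (v**2 + v**2) + v = 2*v**2 + v = v + 2*v**2)
T = 908720431/24297 (T = -137*(1 + 2*(-137)) - 11666/24297 = -137*(1 - 274) - 11666/24297 = -137*(-273) - 11666/24297 = 37401 - 11666/24297 = 908720431/24297 ≈ 37401.)
1/T = 1/(908720431/24297) = 24297/908720431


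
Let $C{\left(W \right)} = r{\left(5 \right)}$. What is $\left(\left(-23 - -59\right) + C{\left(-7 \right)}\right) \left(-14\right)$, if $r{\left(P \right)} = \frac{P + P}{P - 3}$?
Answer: $-574$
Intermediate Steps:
$r{\left(P \right)} = \frac{2 P}{-3 + P}$
$C{\left(W \right)} = 5$ ($C{\left(W \right)} = 2 \cdot 5 \frac{1}{-3 + 5} = 2 \cdot 5 \cdot \frac{1}{2} = 5$)
$\left(\left(-23 - -59\right) + C{\left(-7 \right)}\right) \left(-14\right) = \left(\left(-23 - -59\right) + 5\right) \left(-14\right) = \left(\left(-23 + 59\right) + 5\right) \left(-14\right) = \left(36 + 5\right) \left(-14\right) = 41 \left(-14\right) = -574$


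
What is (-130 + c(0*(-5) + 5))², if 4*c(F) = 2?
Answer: 67081/4 ≈ 16770.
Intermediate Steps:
c(F) = ½ (c(F) = (¼)*2 = ½)
(-130 + c(0*(-5) + 5))² = (-130 + ½)² = (-259/2)² = 67081/4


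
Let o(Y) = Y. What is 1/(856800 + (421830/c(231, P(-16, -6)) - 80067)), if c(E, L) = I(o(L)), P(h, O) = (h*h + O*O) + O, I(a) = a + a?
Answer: 286/222356553 ≈ 1.2862e-6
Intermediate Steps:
I(a) = 2*a
P(h, O) = O + O² + h² (P(h, O) = (h² + O²) + O = (O² + h²) + O = O + O² + h²)
c(E, L) = 2*L
1/(856800 + (421830/c(231, P(-16, -6)) - 80067)) = 1/(856800 + (421830/((2*(-6 + (-6)² + (-16)²))) - 80067)) = 1/(856800 + (421830/((2*(-6 + 36 + 256))) - 80067)) = 1/(856800 + (421830/((2*286)) - 80067)) = 1/(856800 + (421830/572 - 80067)) = 1/(856800 + (421830*(1/572) - 80067)) = 1/(856800 + (210915/286 - 80067)) = 1/(856800 - 22688247/286) = 1/(222356553/286) = 286/222356553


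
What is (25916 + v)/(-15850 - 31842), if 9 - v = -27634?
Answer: -53559/47692 ≈ -1.1230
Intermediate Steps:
v = 27643 (v = 9 - 1*(-27634) = 9 + 27634 = 27643)
(25916 + v)/(-15850 - 31842) = (25916 + 27643)/(-15850 - 31842) = 53559/(-47692) = 53559*(-1/47692) = -53559/47692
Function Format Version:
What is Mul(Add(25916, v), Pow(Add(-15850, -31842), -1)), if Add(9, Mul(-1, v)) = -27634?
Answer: Rational(-53559, 47692) ≈ -1.1230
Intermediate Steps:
v = 27643 (v = Add(9, Mul(-1, -27634)) = Add(9, 27634) = 27643)
Mul(Add(25916, v), Pow(Add(-15850, -31842), -1)) = Mul(Add(25916, 27643), Pow(Add(-15850, -31842), -1)) = Mul(53559, Pow(-47692, -1)) = Mul(53559, Rational(-1, 47692)) = Rational(-53559, 47692)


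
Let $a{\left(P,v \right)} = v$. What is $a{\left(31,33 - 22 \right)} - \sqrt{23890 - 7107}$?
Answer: $11 - \sqrt{16783} \approx -118.55$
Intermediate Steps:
$a{\left(31,33 - 22 \right)} - \sqrt{23890 - 7107} = \left(33 - 22\right) - \sqrt{23890 - 7107} = \left(33 - 22\right) - \sqrt{16783} = 11 - \sqrt{16783}$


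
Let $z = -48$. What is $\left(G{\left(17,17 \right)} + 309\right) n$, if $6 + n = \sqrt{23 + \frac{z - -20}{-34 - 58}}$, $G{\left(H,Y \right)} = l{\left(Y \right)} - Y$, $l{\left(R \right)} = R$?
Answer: $-1854 + \frac{618 \sqrt{3082}}{23} \approx -362.32$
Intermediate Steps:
$G{\left(H,Y \right)} = 0$ ($G{\left(H,Y \right)} = Y - Y = 0$)
$n = -6 + \frac{2 \sqrt{3082}}{23}$ ($n = -6 + \sqrt{23 + \frac{-48 - -20}{-34 - 58}} = -6 + \sqrt{23 + \frac{-48 + \left(-14 + 34\right)}{-92}} = -6 + \sqrt{23 + \left(-48 + 20\right) \left(- \frac{1}{92}\right)} = -6 + \sqrt{23 - - \frac{7}{23}} = -6 + \sqrt{23 + \frac{7}{23}} = -6 + \sqrt{\frac{536}{23}} = -6 + \frac{2 \sqrt{3082}}{23} \approx -1.1725$)
$\left(G{\left(17,17 \right)} + 309\right) n = \left(0 + 309\right) \left(-6 + \frac{2 \sqrt{3082}}{23}\right) = 309 \left(-6 + \frac{2 \sqrt{3082}}{23}\right) = -1854 + \frac{618 \sqrt{3082}}{23}$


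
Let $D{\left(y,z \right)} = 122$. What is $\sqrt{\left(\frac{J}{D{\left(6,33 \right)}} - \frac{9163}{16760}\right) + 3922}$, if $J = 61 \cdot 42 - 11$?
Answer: $\frac{\sqrt{1030159164505630}}{511180} \approx 62.788$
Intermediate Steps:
$J = 2551$ ($J = 2562 - 11 = 2551$)
$\sqrt{\left(\frac{J}{D{\left(6,33 \right)}} - \frac{9163}{16760}\right) + 3922} = \sqrt{\left(\frac{2551}{122} - \frac{9163}{16760}\right) + 3922} = \sqrt{\frac{20818437}{1022360} + 3922} = \sqrt{\frac{4030514357}{1022360}} = \frac{\sqrt{1030159164505630}}{511180}$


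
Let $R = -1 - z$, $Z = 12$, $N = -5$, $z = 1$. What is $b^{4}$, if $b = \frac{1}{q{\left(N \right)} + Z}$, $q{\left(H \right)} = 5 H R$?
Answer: $\frac{1}{14776336} \approx 6.7676 \cdot 10^{-8}$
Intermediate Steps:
$R = -2$ ($R = -1 - 1 = -2$)
$q{\left(H \right)} = - 10 H$ ($q{\left(H \right)} = 5 H \left(-2\right) = - 10 H$)
$b = \frac{1}{62}$ ($b = \frac{1}{\left(-10\right) \left(-5\right) + 12} = \frac{1}{50 + 12} = \frac{1}{62} \approx 0.016129$)
$b^{4} = \left(\frac{1}{62}\right)^{4} = \frac{1}{14776336}$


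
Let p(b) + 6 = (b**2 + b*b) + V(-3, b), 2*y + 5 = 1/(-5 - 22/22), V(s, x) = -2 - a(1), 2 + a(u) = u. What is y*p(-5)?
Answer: -1333/12 ≈ -111.08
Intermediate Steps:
a(u) = -2 + u
V(s, x) = -1 (V(s, x) = -2 - (-2 + 1) = -2 - 1*(-1) = -2 + 1 = -1)
y = -31/12 (y = -5/2 + 1/(2*(-5 - 22/22)) = -5/2 + 1/(2*(-5 - 22*1/22)) = -5/2 + 1/(2*(-5 - 1)) = -5/2 + (1/2)/(-6) = -5/2 + (1/2)*(-1/6) = -5/2 - 1/12 = -31/12 ≈ -2.5833)
p(b) = -7 + 2*b**2 (p(b) = -6 + ((b**2 + b*b) - 1) = -6 + ((b**2 + b**2) - 1) = -6 + (2*b**2 - 1) = -6 + (-1 + 2*b**2) = -7 + 2*b**2)
y*p(-5) = -31*(-7 + 2*(-5)**2)/12 = -31*(-7 + 2*25)/12 = -31*(-7 + 50)/12 = -31/12*43 = -1333/12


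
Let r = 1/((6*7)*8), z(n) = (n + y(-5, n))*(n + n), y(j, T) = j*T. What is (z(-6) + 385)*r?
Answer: 97/336 ≈ 0.28869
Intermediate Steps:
y(j, T) = T*j
z(n) = -8*n**2 (z(n) = (n + n*(-5))*(n + n) = (n - 5*n)*(2*n) = (-4*n)*(2*n) = -8*n**2)
r = 1/336 (r = 1/(42*8) = 1/336 ≈ 0.0029762)
(z(-6) + 385)*r = (-8*(-6)**2 + 385)*(1/336) = (-8*36 + 385)*(1/336) = (-288 + 385)*(1/336) = 97*(1/336) = 97/336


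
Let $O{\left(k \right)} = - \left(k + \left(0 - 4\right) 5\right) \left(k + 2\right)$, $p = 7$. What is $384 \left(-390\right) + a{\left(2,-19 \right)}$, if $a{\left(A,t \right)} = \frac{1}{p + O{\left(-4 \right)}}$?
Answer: $- \frac{6140161}{41} \approx -1.4976 \cdot 10^{5}$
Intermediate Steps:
$O{\left(k \right)} = - \left(-20 + k\right) \left(2 + k\right)$ ($O{\left(k \right)} = - \left(k - 20\right) \left(2 + k\right) = - \left(-20 + k\right) \left(2 + k\right)$)
$a{\left(A,t \right)} = - \frac{1}{41}$ ($a{\left(A,t \right)} = \frac{1}{7 + \left(40 - \left(-4\right)^{2} + 18 \left(-4\right)\right)} = \frac{1}{7 - 48} = \frac{1}{-41} = - \frac{1}{41}$)
$384 \left(-390\right) + a{\left(2,-19 \right)} = 384 \left(-390\right) - \frac{1}{41} = -149760 - \frac{1}{41} = - \frac{6140161}{41}$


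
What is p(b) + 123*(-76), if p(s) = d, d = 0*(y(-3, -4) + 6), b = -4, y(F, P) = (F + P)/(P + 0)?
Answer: -9348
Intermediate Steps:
y(F, P) = (F + P)/P
d = 0 (d = 0*((-3 - 4)/(-4) + 6) = 0*(-¼*(-7) + 6) = 0*(7/4 + 6) = 0*(31/4) = 0)
p(s) = 0
p(b) + 123*(-76) = 0 + 123*(-76) = 0 - 9348 = -9348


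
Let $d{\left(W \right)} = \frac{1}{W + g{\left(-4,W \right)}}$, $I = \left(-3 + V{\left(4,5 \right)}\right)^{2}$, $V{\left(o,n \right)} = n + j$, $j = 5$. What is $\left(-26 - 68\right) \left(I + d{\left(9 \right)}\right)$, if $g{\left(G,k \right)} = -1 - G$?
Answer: $- \frac{27683}{6} \approx -4613.8$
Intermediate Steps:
$V{\left(o,n \right)} = 5 + n$ ($V{\left(o,n \right)} = n + 5 = 5 + n$)
$I = 49$ ($I = \left(-3 + \left(5 + 5\right)\right)^{2} = \left(-3 + 10\right)^{2} = 7^{2} = 49$)
$d{\left(W \right)} = \frac{1}{3 + W}$ ($d{\left(W \right)} = \frac{1}{W - -3} = \frac{1}{W + \left(-1 + 4\right)} = \frac{1}{W + 3} = \frac{1}{3 + W}$)
$\left(-26 - 68\right) \left(I + d{\left(9 \right)}\right) = \left(-26 - 68\right) \left(49 + \frac{1}{3 + 9}\right) = \left(-26 - 68\right) \left(49 + \frac{1}{12}\right) = - 94 \left(49 + \frac{1}{12}\right) = \left(-94\right) \frac{589}{12} = - \frac{27683}{6}$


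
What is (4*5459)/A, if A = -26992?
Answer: -5459/6748 ≈ -0.80898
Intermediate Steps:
(4*5459)/A = (4*5459)/(-26992) = 21836*(-1/26992) = -5459/6748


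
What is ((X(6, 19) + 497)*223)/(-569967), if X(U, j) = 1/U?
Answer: -665209/3419802 ≈ -0.19452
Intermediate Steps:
((X(6, 19) + 497)*223)/(-569967) = ((1/6 + 497)*223)/(-569967) = ((1/6 + 497)*223)*(-1/569967) = ((2983/6)*223)*(-1/569967) = (665209/6)*(-1/569967) = -665209/3419802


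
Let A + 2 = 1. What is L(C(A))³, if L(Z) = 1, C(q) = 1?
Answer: 1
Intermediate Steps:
A = -1 (A = -2 + 1 = -1)
L(C(A))³ = 1³ = 1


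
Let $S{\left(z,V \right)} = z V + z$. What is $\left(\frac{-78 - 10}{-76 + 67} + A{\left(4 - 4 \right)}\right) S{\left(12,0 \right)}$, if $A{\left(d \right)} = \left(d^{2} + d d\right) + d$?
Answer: $\frac{352}{3} \approx 117.33$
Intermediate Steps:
$S{\left(z,V \right)} = z + V z$ ($S{\left(z,V \right)} = V z + z = z + V z$)
$A{\left(d \right)} = d + 2 d^{2}$ ($A{\left(d \right)} = \left(d^{2} + d^{2}\right) + d = 2 d^{2} + d = d + 2 d^{2}$)
$\left(\frac{-78 - 10}{-76 + 67} + A{\left(4 - 4 \right)}\right) S{\left(12,0 \right)} = \left(\frac{-78 - 10}{-76 + 67} + \left(4 - 4\right) \left(1 + 2 \left(4 - 4\right)\right)\right) 12 \left(1 + 0\right) = \left(- \frac{88}{-9} + \left(4 - 4\right) \left(1 + 2 \left(4 - 4\right)\right)\right) 12 \cdot 1 = \left(\left(-88\right) \left(- \frac{1}{9}\right) + 0 \left(1 + 2 \cdot 0\right)\right) 12 = \left(\frac{88}{9} + 0 \left(1 + 0\right)\right) 12 = \left(\frac{88}{9} + 0 \cdot 1\right) 12 = \left(\frac{88}{9} + 0\right) 12 = \frac{88}{9} \cdot 12 = \frac{352}{3}$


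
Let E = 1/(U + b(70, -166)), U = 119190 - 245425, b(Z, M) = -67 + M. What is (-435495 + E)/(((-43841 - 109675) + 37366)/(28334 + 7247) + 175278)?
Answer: -85202853029567/34291800223488 ≈ -2.4846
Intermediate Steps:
U = -126235
E = -1/126468 (E = 1/(-126235 + (-67 - 166)) = 1/(-126235 - 233) = 1/(-126468) = -1/126468 ≈ -7.9071e-6)
(-435495 + E)/(((-43841 - 109675) + 37366)/(28334 + 7247) + 175278) = (-435495 - 1/126468)/(((-43841 - 109675) + 37366)/(28334 + 7247) + 175278) = -55076181661/(126468*((-153516 + 37366)/35581 + 175278)) = -55076181661/(126468*(-116150*1/35581 + 175278)) = -55076181661/(126468*(-5050/1547 + 175278)) = -55076181661/(126468*271150016/1547) = -55076181661/126468*1547/271150016 = -85202853029567/34291800223488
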